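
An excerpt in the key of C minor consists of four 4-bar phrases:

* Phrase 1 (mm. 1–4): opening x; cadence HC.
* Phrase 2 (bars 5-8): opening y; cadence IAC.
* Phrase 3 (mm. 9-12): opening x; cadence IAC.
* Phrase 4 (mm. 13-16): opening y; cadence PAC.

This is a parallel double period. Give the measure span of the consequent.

In a double period the first pair of phrases (ending imperfect authentic cadence) is the large antecedent and the second pair (ending perfect authentic cadence) is the large consequent; the consequent is measures 9–16.

measures 9–16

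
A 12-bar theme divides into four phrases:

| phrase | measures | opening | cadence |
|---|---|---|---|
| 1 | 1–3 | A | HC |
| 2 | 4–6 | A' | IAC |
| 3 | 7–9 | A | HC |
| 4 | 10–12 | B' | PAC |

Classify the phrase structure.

Four phrases in two halves: the first half (bars 1-6) ends with an imperfect authentic cadence, the second (mm. 7–12) with a perfect authentic cadence — a large antecedent–consequent pair, i.e. a double period.
Phrase 3 begins with the same material as phrase 1, making it parallel.

parallel double period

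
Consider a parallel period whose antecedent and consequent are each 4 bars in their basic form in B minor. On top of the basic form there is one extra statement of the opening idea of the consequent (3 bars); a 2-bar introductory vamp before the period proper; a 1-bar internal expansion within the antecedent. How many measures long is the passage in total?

14 measures

Basic parallel period: 4 + 4 = 8 bars.
8 (basic form) + 3 (extra statement) + 2 (introduction) + 1 (internal expansion) = 14.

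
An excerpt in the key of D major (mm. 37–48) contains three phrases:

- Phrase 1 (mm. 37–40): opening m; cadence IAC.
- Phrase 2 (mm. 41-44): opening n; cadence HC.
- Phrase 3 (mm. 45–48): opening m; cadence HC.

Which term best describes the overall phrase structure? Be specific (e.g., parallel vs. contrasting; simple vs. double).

phrase group

The final phrase closes with a half cadence, which is not stronger than the preceding half cadence; the 3 phrases lack an overall antecedent–consequent design and so form a phrase group.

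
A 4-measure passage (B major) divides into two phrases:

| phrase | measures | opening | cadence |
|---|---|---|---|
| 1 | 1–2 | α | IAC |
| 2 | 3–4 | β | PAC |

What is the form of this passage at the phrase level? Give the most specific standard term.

Phrase 1 ends with an imperfect authentic cadence (weaker) and phrase 2 with a perfect authentic cadence (stronger): antecedent + consequent = a period.
The two phrases open with different material (α / β), so the period is contrasting.

contrasting period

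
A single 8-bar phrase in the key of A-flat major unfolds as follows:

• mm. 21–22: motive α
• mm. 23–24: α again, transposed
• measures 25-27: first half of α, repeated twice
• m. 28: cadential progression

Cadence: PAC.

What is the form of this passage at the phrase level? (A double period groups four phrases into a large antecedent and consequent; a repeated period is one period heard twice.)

sentence

Basic idea (bars 21–22) + its repetition (mm. 23-24) form the presentation; fragmentation and cadence (bars 25–28) form the continuation — the 8-bar whole is a sentence.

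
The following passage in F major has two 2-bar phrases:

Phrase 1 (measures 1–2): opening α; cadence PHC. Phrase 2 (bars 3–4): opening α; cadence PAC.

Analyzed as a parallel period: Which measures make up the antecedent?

measures 1–2

The antecedent is the phrase ending with the weaker cadence (Phrygian half cadence, phrase 1) and the consequent the one ending more conclusively (perfect authentic cadence, phrase 2); the antecedent is mm. 1-2.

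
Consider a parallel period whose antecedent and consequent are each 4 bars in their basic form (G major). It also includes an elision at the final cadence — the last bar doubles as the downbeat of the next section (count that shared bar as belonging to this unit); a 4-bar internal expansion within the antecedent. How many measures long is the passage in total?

12 measures

Basic parallel period: 4 + 4 = 8 bars.
8 (basic form) + 4 (internal expansion) = 12.
The elision shares a bar with the next section but does not change this unit's count.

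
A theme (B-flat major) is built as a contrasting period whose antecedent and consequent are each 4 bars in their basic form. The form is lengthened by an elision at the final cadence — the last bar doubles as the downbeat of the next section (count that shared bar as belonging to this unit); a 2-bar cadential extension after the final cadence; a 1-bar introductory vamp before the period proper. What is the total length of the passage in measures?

11 measures

Basic contrasting period: 4 + 4 = 8 bars.
8 (basic form) + 2 (cadential extension) + 1 (introduction) = 11.
The elision shares a bar with the next section but does not change this unit's count.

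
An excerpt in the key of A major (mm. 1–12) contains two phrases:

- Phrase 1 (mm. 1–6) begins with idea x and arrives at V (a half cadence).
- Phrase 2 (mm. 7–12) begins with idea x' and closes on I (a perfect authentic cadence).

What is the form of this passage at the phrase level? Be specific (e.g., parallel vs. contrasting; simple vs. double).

parallel period

Phrase 1 ends with a half cadence (weaker) and phrase 2 with a perfect authentic cadence (stronger): antecedent + consequent = a period.
The two phrases open with the same material (x / x'), so the period is parallel.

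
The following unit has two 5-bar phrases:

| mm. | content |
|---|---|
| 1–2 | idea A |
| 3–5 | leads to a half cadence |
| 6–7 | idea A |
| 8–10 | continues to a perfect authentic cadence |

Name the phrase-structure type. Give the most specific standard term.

Phrase 1 ends with a half cadence (weaker) and phrase 2 with a perfect authentic cadence (stronger): antecedent + consequent = a period.
The two phrases open with the same material (A / A), so the period is parallel.

parallel period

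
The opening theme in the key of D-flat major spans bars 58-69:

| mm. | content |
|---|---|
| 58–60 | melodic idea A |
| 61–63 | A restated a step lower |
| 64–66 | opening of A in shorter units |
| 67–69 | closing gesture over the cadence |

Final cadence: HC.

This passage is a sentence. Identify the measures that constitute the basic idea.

measures 58–60

The presentation of a sentence is the basic idea (mm. 58–60) plus its repetition (mm. 61-63); the basic idea is therefore mm. 58–60.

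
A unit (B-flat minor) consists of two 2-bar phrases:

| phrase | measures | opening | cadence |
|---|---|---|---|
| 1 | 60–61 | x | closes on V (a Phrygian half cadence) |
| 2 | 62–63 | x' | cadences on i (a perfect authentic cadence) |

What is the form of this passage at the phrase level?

parallel period

Phrase 1 ends with a Phrygian half cadence (weaker) and phrase 2 with a perfect authentic cadence (stronger): antecedent + consequent = a period.
The two phrases open with the same material (x / x'), so the period is parallel.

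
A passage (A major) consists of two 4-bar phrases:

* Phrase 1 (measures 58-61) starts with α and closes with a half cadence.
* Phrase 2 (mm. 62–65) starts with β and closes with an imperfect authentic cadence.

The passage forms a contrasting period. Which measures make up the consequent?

measures 62–65

The antecedent is the phrase ending with the weaker cadence (half cadence, phrase 1) and the consequent the one ending more conclusively (imperfect authentic cadence, phrase 2); the consequent is mm. 62–65.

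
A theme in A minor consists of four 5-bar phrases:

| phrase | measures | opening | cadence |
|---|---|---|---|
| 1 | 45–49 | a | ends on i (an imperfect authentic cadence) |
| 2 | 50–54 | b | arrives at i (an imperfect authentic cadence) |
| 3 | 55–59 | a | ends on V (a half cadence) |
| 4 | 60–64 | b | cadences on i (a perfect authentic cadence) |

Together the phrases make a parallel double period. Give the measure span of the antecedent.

measures 45–54

In a double period the first pair of phrases (ending imperfect authentic cadence) is the large antecedent and the second pair (ending perfect authentic cadence) is the large consequent; the antecedent is measures 45–54.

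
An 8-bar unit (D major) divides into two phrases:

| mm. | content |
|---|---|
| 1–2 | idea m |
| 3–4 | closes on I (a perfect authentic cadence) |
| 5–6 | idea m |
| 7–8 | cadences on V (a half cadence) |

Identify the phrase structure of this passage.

The second phrase closes with a half cadence, which is not stronger than the first phrase's perfect authentic cadence; without a weak→strong cadential pair there is no antecedent–consequent relationship, so this is a phrase group rather than a period.

phrase group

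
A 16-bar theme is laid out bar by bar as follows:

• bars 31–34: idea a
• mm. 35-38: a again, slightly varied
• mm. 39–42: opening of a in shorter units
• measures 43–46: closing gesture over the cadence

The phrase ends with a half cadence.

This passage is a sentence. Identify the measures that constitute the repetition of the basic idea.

The presentation of a sentence is the basic idea (mm. 31–34) plus its repetition (bars 35–38); the repetition of the basic idea is therefore bars 35-38.

measures 35–38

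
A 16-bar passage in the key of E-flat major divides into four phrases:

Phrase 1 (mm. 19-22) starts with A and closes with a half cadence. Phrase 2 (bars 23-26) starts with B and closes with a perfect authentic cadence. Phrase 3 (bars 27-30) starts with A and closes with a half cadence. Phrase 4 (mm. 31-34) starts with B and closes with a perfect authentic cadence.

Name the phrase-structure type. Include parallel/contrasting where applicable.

repeated period

The cadence pattern HC–PAC–HC–PAC is weak–strong twice, and phrases 3–4 restate phrases 1–2: a period heard twice, not a double period (which would end weakly at phrase 2).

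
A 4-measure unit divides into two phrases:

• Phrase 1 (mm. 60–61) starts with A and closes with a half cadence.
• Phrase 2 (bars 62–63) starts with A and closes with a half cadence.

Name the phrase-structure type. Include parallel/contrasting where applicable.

repeated phrase

Both phrases have the same opening (A) and the same cadence (half cadence): the second is a restatement, not a consequent, so this is a repeated phrase rather than a period.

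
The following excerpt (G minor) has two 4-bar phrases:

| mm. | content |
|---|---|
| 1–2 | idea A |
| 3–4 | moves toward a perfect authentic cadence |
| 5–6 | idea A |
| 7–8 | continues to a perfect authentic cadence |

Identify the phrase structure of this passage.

repeated phrase

Both phrases have the same opening (A) and the same cadence (perfect authentic cadence): the second is a restatement, not a consequent, so this is a repeated phrase rather than a period.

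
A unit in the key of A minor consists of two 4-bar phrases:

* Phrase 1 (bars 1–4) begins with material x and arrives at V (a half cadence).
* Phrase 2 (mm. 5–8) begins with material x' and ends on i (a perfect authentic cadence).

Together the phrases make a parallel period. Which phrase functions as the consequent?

The phrase ending with the weaker cadence (half cadence) is the antecedent; the one ending more conclusively (perfect authentic cadence) is the consequent. The consequent is phrase 2.

phrase 2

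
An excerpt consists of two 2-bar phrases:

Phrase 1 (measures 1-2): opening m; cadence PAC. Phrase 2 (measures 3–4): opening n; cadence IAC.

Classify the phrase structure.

The second phrase closes with an imperfect authentic cadence, which is not stronger than the first phrase's perfect authentic cadence; without a weak→strong cadential pair there is no antecedent–consequent relationship, so this is a phrase group rather than a period.

phrase group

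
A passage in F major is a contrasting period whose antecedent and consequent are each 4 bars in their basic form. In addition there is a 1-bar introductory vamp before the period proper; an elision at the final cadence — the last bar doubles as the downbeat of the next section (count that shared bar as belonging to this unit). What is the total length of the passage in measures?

Basic contrasting period: 4 + 4 = 8 bars.
8 (basic form) + 1 (introduction) = 9.
The elision shares a bar with the next section but does not change this unit's count.

9 measures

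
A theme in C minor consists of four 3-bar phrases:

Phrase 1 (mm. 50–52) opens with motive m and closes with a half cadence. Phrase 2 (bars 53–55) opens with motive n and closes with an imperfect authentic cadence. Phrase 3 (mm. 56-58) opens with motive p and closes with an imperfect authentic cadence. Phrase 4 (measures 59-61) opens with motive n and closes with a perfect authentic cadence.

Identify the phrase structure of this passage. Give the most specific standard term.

Four phrases in two halves: the first half (mm. 50-55) ends with an imperfect authentic cadence, the second (mm. 56–61) with a perfect authentic cadence — a large antecedent–consequent pair, i.e. a double period.
Phrase 3 begins with different material from phrase 1, making it contrasting.

contrasting double period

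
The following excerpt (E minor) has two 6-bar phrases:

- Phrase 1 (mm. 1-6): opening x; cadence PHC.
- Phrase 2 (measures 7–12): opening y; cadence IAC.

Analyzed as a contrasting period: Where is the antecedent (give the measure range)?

The antecedent is the phrase ending with the weaker cadence (Phrygian half cadence, phrase 1) and the consequent the one ending more conclusively (imperfect authentic cadence, phrase 2); the antecedent is mm. 1-6.

measures 1–6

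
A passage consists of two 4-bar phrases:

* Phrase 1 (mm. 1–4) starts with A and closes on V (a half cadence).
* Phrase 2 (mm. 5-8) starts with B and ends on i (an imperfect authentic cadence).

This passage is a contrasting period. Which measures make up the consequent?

measures 5–8

The antecedent is the phrase ending with the weaker cadence (half cadence, phrase 1) and the consequent the one ending more conclusively (imperfect authentic cadence, phrase 2); the consequent is mm. 5–8.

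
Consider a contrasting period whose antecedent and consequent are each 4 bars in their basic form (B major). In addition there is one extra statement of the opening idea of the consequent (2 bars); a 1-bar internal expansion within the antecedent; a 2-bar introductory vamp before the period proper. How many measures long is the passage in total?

13 measures

Basic contrasting period: 4 + 4 = 8 bars.
8 (basic form) + 2 (extra statement) + 1 (internal expansion) + 2 (introduction) = 13.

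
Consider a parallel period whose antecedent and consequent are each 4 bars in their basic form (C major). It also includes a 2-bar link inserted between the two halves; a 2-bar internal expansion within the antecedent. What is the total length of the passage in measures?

12 measures

Basic parallel period: 4 + 4 = 8 bars.
8 (basic form) + 2 (link) + 2 (internal expansion) = 12.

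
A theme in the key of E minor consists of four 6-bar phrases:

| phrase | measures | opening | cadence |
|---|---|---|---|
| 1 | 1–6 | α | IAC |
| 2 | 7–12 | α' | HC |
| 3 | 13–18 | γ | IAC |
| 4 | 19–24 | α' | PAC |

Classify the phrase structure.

contrasting double period

Four phrases in two halves: the first half (mm. 1-12) ends with a half cadence, the second (bars 13–24) with a perfect authentic cadence — a large antecedent–consequent pair, i.e. a double period.
Phrase 3 begins with different material from phrase 1, making it contrasting.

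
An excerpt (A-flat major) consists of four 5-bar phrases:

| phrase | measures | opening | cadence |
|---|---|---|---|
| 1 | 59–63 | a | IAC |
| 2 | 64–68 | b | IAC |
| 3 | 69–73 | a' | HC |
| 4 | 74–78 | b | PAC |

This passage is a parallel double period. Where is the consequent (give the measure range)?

measures 69–78

In a double period the four phrases pair into a large antecedent (phrases 1–2, ending imperfect authentic cadence) and a large consequent (phrases 3–4, ending perfect authentic cadence). The consequent spans measures 69-78.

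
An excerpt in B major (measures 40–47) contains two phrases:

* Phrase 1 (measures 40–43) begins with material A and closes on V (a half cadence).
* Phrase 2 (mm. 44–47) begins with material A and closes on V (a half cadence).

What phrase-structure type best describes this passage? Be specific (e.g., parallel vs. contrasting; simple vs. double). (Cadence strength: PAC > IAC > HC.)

Both phrases have the same opening (A) and the same cadence (half cadence): the second is a restatement, not a consequent, so this is a repeated phrase rather than a period.

repeated phrase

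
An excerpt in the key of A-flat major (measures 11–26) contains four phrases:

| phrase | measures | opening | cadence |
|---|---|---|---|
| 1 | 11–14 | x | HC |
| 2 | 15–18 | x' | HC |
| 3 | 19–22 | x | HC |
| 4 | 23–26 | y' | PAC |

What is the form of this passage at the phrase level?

parallel double period

Four phrases in two halves: the first half (measures 11-18) ends with a half cadence, the second (measures 19–26) with a perfect authentic cadence — a large antecedent–consequent pair, i.e. a double period.
Phrase 3 begins with the same material as phrase 1, making it parallel.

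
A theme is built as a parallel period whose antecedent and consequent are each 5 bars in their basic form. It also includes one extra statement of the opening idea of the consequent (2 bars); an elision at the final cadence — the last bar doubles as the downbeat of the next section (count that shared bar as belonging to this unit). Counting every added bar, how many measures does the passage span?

12 measures

Basic parallel period: 5 + 5 = 10 bars.
10 (basic form) + 2 (extra statement) = 12.
The elision shares a bar with the next section but does not change this unit's count.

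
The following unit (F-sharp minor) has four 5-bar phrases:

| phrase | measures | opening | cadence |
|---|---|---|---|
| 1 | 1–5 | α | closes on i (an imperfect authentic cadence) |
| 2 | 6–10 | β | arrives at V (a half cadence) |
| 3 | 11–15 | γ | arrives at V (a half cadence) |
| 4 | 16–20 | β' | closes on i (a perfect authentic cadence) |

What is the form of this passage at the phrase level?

contrasting double period

Four phrases in two halves: the first half (bars 1–10) ends with a half cadence, the second (mm. 11–20) with a perfect authentic cadence — a large antecedent–consequent pair, i.e. a double period.
Phrase 3 begins with different material from phrase 1, making it contrasting.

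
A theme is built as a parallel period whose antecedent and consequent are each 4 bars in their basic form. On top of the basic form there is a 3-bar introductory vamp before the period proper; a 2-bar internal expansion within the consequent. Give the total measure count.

Basic parallel period: 4 + 4 = 8 bars.
8 (basic form) + 3 (introduction) + 2 (internal expansion) = 13.

13 measures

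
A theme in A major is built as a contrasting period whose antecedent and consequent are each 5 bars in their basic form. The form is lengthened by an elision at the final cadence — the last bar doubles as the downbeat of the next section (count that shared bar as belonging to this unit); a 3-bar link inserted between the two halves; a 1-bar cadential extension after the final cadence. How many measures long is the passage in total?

14 measures

Basic contrasting period: 5 + 5 = 10 bars.
10 (basic form) + 3 (link) + 1 (cadential extension) = 14.
The elision shares a bar with the next section but does not change this unit's count.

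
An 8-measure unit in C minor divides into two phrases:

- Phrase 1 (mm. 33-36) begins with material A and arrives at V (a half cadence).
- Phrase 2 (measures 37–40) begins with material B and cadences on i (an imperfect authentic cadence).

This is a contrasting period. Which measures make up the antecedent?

measures 33–36

The phrase ending with the weaker cadence (half cadence) is the antecedent; the one ending more conclusively (imperfect authentic cadence) is the consequent. The antecedent is measures 33–36.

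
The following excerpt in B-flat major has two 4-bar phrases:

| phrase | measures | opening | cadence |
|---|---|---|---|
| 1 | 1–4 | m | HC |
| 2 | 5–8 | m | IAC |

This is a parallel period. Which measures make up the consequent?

measures 5–8

The phrase ending with the weaker cadence (half cadence) is the antecedent; the one ending more conclusively (imperfect authentic cadence) is the consequent. The consequent is measures 5–8.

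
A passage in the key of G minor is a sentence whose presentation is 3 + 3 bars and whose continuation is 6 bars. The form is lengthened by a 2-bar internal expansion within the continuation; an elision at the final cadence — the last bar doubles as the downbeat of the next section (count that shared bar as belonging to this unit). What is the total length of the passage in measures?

14 measures

Basic sentence: 3 + 3 + 6 = 12 bars.
12 (basic form) + 2 (internal expansion) = 14.
The elision shares a bar with the next section but does not change this unit's count.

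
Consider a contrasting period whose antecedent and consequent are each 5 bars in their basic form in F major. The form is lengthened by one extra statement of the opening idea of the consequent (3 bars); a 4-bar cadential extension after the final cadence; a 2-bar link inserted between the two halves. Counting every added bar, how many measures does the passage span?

Basic contrasting period: 5 + 5 = 10 bars.
10 (basic form) + 3 (extra statement) + 4 (cadential extension) + 2 (link) = 19.

19 measures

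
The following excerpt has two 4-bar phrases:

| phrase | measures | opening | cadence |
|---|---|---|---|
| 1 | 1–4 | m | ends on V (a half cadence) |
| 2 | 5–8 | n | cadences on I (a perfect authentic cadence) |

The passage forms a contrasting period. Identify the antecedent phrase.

phrase 1

The phrase ending with the weaker cadence (half cadence) is the antecedent; the one ending more conclusively (perfect authentic cadence) is the consequent. The antecedent is phrase 1.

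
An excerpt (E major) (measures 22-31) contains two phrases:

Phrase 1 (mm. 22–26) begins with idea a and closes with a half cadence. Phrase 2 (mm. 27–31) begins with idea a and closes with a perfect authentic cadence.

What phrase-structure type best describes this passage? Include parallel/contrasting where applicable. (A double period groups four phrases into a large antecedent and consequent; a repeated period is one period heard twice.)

Phrase 1 ends with a half cadence (weaker) and phrase 2 with a perfect authentic cadence (stronger): antecedent + consequent = a period.
The two phrases open with the same material (a / a), so the period is parallel.

parallel period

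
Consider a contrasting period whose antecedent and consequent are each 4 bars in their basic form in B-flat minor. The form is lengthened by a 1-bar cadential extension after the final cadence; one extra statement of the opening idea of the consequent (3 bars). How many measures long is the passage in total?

Basic contrasting period: 4 + 4 = 8 bars.
8 (basic form) + 1 (cadential extension) + 3 (extra statement) = 12.

12 measures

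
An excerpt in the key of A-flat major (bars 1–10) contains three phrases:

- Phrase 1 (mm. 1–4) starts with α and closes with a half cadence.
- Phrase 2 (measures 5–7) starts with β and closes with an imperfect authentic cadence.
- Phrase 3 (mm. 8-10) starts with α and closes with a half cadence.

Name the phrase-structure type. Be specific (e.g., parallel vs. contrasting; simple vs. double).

The final phrase closes with a half cadence, which is not stronger than the preceding imperfect authentic cadence; the 3 phrases lack an overall antecedent–consequent design and so form a phrase group.

phrase group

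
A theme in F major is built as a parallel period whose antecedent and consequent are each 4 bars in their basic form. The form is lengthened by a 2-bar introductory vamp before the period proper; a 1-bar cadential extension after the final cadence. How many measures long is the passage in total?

11 measures

Basic parallel period: 4 + 4 = 8 bars.
8 (basic form) + 2 (introduction) + 1 (cadential extension) = 11.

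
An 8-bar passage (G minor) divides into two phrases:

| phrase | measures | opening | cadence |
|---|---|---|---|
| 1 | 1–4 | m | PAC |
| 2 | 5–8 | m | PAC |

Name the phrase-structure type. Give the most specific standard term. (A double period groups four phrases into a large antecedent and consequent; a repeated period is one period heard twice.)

Both phrases have the same opening (m) and the same cadence (perfect authentic cadence): the second is a restatement, not a consequent, so this is a repeated phrase rather than a period.

repeated phrase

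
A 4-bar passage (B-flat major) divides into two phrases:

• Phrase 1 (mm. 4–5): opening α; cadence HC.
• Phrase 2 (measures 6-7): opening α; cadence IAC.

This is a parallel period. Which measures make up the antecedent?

The phrase ending with the weaker cadence (half cadence) is the antecedent; the one ending more conclusively (imperfect authentic cadence) is the consequent. The antecedent is measures 4–5.

measures 4–5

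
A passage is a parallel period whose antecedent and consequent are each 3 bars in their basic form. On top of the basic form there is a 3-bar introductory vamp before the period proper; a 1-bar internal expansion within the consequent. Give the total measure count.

Basic parallel period: 3 + 3 = 6 bars.
6 (basic form) + 3 (introduction) + 1 (internal expansion) = 10.

10 measures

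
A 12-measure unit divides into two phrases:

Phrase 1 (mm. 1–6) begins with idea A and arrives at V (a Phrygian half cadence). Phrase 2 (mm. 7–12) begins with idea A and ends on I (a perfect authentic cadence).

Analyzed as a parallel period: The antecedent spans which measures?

measures 1–6

The antecedent is the phrase ending with the weaker cadence (Phrygian half cadence, phrase 1) and the consequent the one ending more conclusively (perfect authentic cadence, phrase 2); the antecedent is mm. 1-6.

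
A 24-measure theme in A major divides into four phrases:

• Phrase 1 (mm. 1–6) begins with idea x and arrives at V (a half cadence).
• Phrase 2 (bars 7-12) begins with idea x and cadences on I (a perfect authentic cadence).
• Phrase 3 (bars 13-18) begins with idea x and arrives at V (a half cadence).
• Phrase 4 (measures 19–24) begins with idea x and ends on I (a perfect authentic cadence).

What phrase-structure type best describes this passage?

repeated period

The cadence pattern HC–PAC–HC–PAC is weak–strong twice, and phrases 3–4 restate phrases 1–2: a period heard twice, not a double period (which would end weakly at phrase 2).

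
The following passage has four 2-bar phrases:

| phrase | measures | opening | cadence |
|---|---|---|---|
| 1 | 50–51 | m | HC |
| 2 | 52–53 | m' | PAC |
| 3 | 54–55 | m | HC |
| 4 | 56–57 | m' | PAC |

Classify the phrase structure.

The cadence pattern HC–PAC–HC–PAC is weak–strong twice, and phrases 3–4 restate phrases 1–2: a period heard twice, not a double period (which would end weakly at phrase 2).

repeated period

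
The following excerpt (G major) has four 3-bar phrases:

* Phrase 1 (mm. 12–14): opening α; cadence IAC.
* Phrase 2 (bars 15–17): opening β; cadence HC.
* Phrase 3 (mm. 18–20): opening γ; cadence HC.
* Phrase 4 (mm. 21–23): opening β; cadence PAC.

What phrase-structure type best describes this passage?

Four phrases in two halves: the first half (measures 12-17) ends with a half cadence, the second (bars 18–23) with a perfect authentic cadence — a large antecedent–consequent pair, i.e. a double period.
Phrase 3 begins with different material from phrase 1, making it contrasting.

contrasting double period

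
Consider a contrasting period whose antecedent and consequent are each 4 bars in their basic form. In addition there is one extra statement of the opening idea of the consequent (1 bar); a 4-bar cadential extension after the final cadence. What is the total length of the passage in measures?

Basic contrasting period: 4 + 4 = 8 bars.
8 (basic form) + 1 (extra statement) + 4 (cadential extension) = 13.

13 measures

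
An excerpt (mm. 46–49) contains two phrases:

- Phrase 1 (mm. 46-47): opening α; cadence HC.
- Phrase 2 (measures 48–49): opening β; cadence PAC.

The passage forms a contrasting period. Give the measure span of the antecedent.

measures 46–47

The phrase ending with the weaker cadence (half cadence) is the antecedent; the one ending more conclusively (perfect authentic cadence) is the consequent. The antecedent is measures 46–47.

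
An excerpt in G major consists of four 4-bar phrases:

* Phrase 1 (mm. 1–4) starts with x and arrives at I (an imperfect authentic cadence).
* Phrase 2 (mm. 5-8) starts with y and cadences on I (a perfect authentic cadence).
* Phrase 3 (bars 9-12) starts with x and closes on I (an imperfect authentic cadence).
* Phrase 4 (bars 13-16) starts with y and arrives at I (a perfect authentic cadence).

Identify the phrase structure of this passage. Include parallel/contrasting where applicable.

The cadence pattern IAC–PAC–IAC–PAC is weak–strong twice, and phrases 3–4 restate phrases 1–2: a period heard twice, not a double period (which would end weakly at phrase 2).

repeated period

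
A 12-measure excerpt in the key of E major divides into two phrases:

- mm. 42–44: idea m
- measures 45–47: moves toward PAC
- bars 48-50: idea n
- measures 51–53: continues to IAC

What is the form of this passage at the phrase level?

phrase group

The second phrase closes with an imperfect authentic cadence, which is not stronger than the first phrase's perfect authentic cadence; without a weak→strong cadential pair there is no antecedent–consequent relationship, so this is a phrase group rather than a period.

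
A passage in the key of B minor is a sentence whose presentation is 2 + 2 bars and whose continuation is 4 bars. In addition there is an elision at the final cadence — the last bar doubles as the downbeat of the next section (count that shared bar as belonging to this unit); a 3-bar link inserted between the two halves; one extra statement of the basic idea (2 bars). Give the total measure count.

13 measures

Basic sentence: 2 + 2 + 4 = 8 bars.
8 (basic form) + 3 (link) + 2 (extra statement) = 13.
The elision shares a bar with the next section but does not change this unit's count.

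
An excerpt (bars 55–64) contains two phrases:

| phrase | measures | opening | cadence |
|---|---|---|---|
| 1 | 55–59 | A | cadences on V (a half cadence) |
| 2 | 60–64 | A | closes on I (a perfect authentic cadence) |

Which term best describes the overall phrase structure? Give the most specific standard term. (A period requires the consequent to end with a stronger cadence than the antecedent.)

parallel period

Phrase 1 ends with a half cadence (weaker) and phrase 2 with a perfect authentic cadence (stronger): antecedent + consequent = a period.
The two phrases open with the same material (A / A), so the period is parallel.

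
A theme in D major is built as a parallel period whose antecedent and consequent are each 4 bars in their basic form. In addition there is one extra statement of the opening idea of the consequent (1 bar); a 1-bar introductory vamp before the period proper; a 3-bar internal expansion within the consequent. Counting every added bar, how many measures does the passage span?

13 measures

Basic parallel period: 4 + 4 = 8 bars.
8 (basic form) + 1 (extra statement) + 1 (introduction) + 3 (internal expansion) = 13.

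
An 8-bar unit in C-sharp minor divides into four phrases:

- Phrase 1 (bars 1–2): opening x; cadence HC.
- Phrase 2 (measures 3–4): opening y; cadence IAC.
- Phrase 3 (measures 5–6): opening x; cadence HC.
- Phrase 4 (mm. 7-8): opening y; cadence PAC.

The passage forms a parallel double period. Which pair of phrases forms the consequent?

In a double period the first pair of phrases (ending imperfect authentic cadence) is the large antecedent and the second pair (ending perfect authentic cadence) is the large consequent; the consequent is phrases 3 and 4.

phrases 3 and 4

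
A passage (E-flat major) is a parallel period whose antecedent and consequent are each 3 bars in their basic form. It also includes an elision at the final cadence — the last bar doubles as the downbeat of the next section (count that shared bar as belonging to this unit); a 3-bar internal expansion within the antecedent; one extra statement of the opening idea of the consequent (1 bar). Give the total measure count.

Basic parallel period: 3 + 3 = 6 bars.
6 (basic form) + 3 (internal expansion) + 1 (extra statement) = 10.
The elision shares a bar with the next section but does not change this unit's count.

10 measures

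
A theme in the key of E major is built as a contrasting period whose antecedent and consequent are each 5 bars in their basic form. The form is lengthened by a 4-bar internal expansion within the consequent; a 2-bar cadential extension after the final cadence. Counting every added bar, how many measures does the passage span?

Basic contrasting period: 5 + 5 = 10 bars.
10 (basic form) + 4 (internal expansion) + 2 (cadential extension) = 16.

16 measures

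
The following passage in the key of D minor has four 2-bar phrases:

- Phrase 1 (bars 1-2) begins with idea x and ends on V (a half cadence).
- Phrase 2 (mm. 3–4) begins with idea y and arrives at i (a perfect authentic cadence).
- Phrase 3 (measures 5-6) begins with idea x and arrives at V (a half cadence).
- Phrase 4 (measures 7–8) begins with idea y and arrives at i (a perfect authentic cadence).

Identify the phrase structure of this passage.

repeated period

The cadence pattern HC–PAC–HC–PAC is weak–strong twice, and phrases 3–4 restate phrases 1–2: a period heard twice, not a double period (which would end weakly at phrase 2).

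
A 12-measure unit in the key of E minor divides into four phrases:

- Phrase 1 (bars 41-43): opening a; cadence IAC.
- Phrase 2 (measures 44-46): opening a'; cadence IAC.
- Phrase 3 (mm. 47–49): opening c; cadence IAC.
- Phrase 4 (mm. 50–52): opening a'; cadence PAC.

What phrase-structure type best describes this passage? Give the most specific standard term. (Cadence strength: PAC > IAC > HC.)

contrasting double period

Four phrases in two halves: the first half (bars 41-46) ends with an imperfect authentic cadence, the second (mm. 47–52) with a perfect authentic cadence — a large antecedent–consequent pair, i.e. a double period.
Phrase 3 begins with different material from phrase 1, making it contrasting.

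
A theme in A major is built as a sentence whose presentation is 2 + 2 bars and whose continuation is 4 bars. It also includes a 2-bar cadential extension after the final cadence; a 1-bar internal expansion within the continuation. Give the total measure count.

11 measures

Basic sentence: 2 + 2 + 4 = 8 bars.
8 (basic form) + 2 (cadential extension) + 1 (internal expansion) = 11.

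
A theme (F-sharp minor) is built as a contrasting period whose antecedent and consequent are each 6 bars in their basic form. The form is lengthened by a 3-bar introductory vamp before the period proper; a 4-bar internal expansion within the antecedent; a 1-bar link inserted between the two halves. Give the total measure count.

20 measures

Basic contrasting period: 6 + 6 = 12 bars.
12 (basic form) + 3 (introduction) + 4 (internal expansion) + 1 (link) = 20.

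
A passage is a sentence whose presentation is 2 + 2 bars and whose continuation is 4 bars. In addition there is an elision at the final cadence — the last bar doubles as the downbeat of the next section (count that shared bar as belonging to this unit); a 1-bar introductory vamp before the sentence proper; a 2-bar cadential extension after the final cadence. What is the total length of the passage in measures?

11 measures

Basic sentence: 2 + 2 + 4 = 8 bars.
8 (basic form) + 1 (introduction) + 2 (cadential extension) = 11.
The elision shares a bar with the next section but does not change this unit's count.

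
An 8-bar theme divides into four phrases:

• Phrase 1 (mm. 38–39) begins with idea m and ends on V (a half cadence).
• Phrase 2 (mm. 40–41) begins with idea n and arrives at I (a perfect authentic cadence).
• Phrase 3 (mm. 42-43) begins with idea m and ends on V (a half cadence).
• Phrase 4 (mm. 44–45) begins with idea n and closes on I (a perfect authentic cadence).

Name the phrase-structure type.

repeated period

The cadence pattern HC–PAC–HC–PAC is weak–strong twice, and phrases 3–4 restate phrases 1–2: a period heard twice, not a double period (which would end weakly at phrase 2).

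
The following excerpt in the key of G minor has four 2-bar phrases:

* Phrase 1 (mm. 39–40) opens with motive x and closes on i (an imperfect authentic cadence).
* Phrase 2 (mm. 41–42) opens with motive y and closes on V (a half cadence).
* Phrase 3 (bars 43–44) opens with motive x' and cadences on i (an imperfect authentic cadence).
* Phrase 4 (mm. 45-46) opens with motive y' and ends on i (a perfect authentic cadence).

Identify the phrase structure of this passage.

Four phrases in two halves: the first half (mm. 39–42) ends with a half cadence, the second (bars 43–46) with a perfect authentic cadence — a large antecedent–consequent pair, i.e. a double period.
Phrase 3 begins with the same material as phrase 1, making it parallel.

parallel double period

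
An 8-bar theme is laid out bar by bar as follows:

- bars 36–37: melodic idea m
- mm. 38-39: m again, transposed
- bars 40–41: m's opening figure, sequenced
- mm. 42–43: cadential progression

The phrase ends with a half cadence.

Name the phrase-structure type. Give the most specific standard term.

Basic idea (mm. 36-37) + its repetition (mm. 38-39) form the presentation; fragmentation and cadence (mm. 40-43) form the continuation — the 8-bar whole is a sentence.

sentence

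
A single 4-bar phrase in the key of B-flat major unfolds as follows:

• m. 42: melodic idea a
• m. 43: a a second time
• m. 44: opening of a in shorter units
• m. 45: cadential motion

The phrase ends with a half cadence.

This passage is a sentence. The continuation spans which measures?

measures 44–45

After the presentation (bars 42–43), the continuation covers the fragmentation through the cadence: mm. 44–45.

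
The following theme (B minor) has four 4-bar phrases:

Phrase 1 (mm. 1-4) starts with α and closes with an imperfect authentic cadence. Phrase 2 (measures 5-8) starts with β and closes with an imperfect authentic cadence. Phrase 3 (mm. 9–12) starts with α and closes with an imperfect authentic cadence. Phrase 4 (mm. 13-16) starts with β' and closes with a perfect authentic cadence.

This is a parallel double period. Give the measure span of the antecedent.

measures 1–8

In a double period the first pair of phrases (ending imperfect authentic cadence) is the large antecedent and the second pair (ending perfect authentic cadence) is the large consequent; the antecedent is measures 1–8.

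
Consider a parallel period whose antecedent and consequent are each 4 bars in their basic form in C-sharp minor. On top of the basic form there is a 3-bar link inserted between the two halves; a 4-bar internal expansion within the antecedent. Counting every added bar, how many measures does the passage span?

Basic parallel period: 4 + 4 = 8 bars.
8 (basic form) + 3 (link) + 4 (internal expansion) = 15.

15 measures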